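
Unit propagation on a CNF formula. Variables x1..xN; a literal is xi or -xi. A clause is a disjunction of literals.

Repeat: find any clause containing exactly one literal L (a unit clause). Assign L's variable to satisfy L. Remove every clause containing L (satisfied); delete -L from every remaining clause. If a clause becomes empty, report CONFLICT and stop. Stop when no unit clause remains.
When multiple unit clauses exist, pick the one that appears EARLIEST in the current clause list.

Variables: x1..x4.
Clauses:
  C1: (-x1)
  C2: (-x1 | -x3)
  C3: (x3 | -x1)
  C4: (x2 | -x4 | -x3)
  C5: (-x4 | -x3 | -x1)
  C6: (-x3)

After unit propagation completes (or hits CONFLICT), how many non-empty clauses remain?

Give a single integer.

unit clause [-1] forces x1=F; simplify:
  satisfied 4 clause(s); 2 remain; assigned so far: [1]
unit clause [-3] forces x3=F; simplify:
  satisfied 2 clause(s); 0 remain; assigned so far: [1, 3]

Answer: 0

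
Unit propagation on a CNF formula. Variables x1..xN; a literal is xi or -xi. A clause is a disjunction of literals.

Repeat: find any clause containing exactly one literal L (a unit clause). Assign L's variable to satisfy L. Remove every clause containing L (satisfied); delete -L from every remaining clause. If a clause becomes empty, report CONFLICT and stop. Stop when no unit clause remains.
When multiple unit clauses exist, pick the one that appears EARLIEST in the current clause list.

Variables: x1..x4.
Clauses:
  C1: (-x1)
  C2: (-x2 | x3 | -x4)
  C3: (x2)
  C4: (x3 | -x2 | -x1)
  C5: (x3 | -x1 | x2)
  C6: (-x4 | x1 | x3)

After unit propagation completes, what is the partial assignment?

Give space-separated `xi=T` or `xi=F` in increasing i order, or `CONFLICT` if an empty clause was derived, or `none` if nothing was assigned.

Answer: x1=F x2=T

Derivation:
unit clause [-1] forces x1=F; simplify:
  drop 1 from [-4, 1, 3] -> [-4, 3]
  satisfied 3 clause(s); 3 remain; assigned so far: [1]
unit clause [2] forces x2=T; simplify:
  drop -2 from [-2, 3, -4] -> [3, -4]
  satisfied 1 clause(s); 2 remain; assigned so far: [1, 2]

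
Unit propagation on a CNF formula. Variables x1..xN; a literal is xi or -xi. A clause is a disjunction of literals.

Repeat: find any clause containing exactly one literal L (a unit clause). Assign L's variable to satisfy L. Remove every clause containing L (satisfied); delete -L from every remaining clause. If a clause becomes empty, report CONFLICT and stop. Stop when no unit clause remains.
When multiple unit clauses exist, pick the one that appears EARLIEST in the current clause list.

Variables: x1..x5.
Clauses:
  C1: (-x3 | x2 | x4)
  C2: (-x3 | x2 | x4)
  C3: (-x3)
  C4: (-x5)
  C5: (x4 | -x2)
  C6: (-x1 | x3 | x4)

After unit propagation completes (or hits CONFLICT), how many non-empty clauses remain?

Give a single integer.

Answer: 2

Derivation:
unit clause [-3] forces x3=F; simplify:
  drop 3 from [-1, 3, 4] -> [-1, 4]
  satisfied 3 clause(s); 3 remain; assigned so far: [3]
unit clause [-5] forces x5=F; simplify:
  satisfied 1 clause(s); 2 remain; assigned so far: [3, 5]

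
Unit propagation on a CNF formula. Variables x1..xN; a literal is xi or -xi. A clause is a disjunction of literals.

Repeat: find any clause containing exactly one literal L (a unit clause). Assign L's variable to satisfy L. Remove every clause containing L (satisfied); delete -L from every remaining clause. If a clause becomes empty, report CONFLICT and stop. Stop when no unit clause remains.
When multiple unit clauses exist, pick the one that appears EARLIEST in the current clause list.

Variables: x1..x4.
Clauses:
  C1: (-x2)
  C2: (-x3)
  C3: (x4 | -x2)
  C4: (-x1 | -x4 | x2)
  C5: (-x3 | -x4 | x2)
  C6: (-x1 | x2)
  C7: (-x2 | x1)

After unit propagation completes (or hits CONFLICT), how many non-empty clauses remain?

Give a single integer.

Answer: 0

Derivation:
unit clause [-2] forces x2=F; simplify:
  drop 2 from [-1, -4, 2] -> [-1, -4]
  drop 2 from [-3, -4, 2] -> [-3, -4]
  drop 2 from [-1, 2] -> [-1]
  satisfied 3 clause(s); 4 remain; assigned so far: [2]
unit clause [-3] forces x3=F; simplify:
  satisfied 2 clause(s); 2 remain; assigned so far: [2, 3]
unit clause [-1] forces x1=F; simplify:
  satisfied 2 clause(s); 0 remain; assigned so far: [1, 2, 3]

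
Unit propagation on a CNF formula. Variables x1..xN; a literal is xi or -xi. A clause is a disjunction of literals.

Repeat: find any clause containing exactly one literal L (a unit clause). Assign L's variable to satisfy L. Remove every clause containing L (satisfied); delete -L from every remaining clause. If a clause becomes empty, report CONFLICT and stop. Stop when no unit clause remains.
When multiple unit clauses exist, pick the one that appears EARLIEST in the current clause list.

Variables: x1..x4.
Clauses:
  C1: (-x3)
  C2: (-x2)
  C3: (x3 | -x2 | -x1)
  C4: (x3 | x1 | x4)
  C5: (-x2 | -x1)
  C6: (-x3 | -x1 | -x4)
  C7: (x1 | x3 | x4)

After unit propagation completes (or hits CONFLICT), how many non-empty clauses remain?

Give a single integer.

Answer: 2

Derivation:
unit clause [-3] forces x3=F; simplify:
  drop 3 from [3, -2, -1] -> [-2, -1]
  drop 3 from [3, 1, 4] -> [1, 4]
  drop 3 from [1, 3, 4] -> [1, 4]
  satisfied 2 clause(s); 5 remain; assigned so far: [3]
unit clause [-2] forces x2=F; simplify:
  satisfied 3 clause(s); 2 remain; assigned so far: [2, 3]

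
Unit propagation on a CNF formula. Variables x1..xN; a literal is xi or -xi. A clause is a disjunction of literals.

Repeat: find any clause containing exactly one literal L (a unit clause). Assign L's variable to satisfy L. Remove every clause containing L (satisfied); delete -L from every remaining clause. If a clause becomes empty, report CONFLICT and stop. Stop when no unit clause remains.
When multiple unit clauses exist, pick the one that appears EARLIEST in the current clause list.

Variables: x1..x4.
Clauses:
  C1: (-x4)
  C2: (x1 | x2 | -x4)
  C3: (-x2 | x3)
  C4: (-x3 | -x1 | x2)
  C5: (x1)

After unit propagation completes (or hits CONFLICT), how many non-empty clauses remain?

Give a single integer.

unit clause [-4] forces x4=F; simplify:
  satisfied 2 clause(s); 3 remain; assigned so far: [4]
unit clause [1] forces x1=T; simplify:
  drop -1 from [-3, -1, 2] -> [-3, 2]
  satisfied 1 clause(s); 2 remain; assigned so far: [1, 4]

Answer: 2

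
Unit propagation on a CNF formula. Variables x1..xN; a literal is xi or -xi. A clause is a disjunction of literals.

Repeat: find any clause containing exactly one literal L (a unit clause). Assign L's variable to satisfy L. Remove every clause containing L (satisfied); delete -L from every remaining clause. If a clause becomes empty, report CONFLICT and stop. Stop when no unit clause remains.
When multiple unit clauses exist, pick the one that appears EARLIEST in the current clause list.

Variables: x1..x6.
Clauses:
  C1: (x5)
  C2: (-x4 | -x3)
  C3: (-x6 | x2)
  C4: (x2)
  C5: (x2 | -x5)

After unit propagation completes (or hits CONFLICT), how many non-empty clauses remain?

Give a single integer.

Answer: 1

Derivation:
unit clause [5] forces x5=T; simplify:
  drop -5 from [2, -5] -> [2]
  satisfied 1 clause(s); 4 remain; assigned so far: [5]
unit clause [2] forces x2=T; simplify:
  satisfied 3 clause(s); 1 remain; assigned so far: [2, 5]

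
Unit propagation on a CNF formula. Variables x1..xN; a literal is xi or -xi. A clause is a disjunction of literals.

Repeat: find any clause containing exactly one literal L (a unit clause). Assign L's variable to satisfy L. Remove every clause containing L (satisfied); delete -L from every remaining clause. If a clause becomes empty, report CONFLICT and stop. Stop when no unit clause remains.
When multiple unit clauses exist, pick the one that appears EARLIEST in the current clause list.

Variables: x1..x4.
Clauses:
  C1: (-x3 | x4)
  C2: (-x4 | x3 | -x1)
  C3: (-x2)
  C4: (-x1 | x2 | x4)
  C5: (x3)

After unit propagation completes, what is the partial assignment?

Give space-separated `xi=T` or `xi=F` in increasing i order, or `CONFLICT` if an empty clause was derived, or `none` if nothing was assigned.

unit clause [-2] forces x2=F; simplify:
  drop 2 from [-1, 2, 4] -> [-1, 4]
  satisfied 1 clause(s); 4 remain; assigned so far: [2]
unit clause [3] forces x3=T; simplify:
  drop -3 from [-3, 4] -> [4]
  satisfied 2 clause(s); 2 remain; assigned so far: [2, 3]
unit clause [4] forces x4=T; simplify:
  satisfied 2 clause(s); 0 remain; assigned so far: [2, 3, 4]

Answer: x2=F x3=T x4=T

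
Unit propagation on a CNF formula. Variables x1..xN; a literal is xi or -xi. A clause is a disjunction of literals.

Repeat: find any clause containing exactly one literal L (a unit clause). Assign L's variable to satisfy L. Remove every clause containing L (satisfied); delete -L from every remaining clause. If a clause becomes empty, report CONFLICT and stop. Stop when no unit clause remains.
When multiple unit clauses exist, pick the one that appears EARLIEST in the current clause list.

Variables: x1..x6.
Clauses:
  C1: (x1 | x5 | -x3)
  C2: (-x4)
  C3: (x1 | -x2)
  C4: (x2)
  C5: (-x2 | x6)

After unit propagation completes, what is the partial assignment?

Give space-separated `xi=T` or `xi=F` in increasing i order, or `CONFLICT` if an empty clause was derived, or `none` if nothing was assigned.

unit clause [-4] forces x4=F; simplify:
  satisfied 1 clause(s); 4 remain; assigned so far: [4]
unit clause [2] forces x2=T; simplify:
  drop -2 from [1, -2] -> [1]
  drop -2 from [-2, 6] -> [6]
  satisfied 1 clause(s); 3 remain; assigned so far: [2, 4]
unit clause [1] forces x1=T; simplify:
  satisfied 2 clause(s); 1 remain; assigned so far: [1, 2, 4]
unit clause [6] forces x6=T; simplify:
  satisfied 1 clause(s); 0 remain; assigned so far: [1, 2, 4, 6]

Answer: x1=T x2=T x4=F x6=T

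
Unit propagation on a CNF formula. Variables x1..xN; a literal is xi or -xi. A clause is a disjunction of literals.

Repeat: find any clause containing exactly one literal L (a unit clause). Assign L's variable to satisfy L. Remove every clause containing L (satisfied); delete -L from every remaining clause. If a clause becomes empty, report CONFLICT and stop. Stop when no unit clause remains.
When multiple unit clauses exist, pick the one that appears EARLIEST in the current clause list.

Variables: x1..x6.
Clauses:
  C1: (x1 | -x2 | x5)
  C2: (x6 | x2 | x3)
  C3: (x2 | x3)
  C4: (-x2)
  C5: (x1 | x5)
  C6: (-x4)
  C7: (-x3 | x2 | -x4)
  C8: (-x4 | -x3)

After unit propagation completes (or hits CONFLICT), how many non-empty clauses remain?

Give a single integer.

unit clause [-2] forces x2=F; simplify:
  drop 2 from [6, 2, 3] -> [6, 3]
  drop 2 from [2, 3] -> [3]
  drop 2 from [-3, 2, -4] -> [-3, -4]
  satisfied 2 clause(s); 6 remain; assigned so far: [2]
unit clause [3] forces x3=T; simplify:
  drop -3 from [-3, -4] -> [-4]
  drop -3 from [-4, -3] -> [-4]
  satisfied 2 clause(s); 4 remain; assigned so far: [2, 3]
unit clause [-4] forces x4=F; simplify:
  satisfied 3 clause(s); 1 remain; assigned so far: [2, 3, 4]

Answer: 1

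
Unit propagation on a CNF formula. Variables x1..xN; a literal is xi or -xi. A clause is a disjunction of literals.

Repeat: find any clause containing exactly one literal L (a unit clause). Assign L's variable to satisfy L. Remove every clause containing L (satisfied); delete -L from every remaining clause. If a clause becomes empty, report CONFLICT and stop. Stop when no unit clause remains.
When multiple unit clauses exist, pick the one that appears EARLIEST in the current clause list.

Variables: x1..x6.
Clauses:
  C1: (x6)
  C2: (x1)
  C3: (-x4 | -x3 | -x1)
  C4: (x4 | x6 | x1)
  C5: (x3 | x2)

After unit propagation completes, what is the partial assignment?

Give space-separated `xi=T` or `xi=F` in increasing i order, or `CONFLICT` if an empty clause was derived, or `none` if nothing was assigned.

Answer: x1=T x6=T

Derivation:
unit clause [6] forces x6=T; simplify:
  satisfied 2 clause(s); 3 remain; assigned so far: [6]
unit clause [1] forces x1=T; simplify:
  drop -1 from [-4, -3, -1] -> [-4, -3]
  satisfied 1 clause(s); 2 remain; assigned so far: [1, 6]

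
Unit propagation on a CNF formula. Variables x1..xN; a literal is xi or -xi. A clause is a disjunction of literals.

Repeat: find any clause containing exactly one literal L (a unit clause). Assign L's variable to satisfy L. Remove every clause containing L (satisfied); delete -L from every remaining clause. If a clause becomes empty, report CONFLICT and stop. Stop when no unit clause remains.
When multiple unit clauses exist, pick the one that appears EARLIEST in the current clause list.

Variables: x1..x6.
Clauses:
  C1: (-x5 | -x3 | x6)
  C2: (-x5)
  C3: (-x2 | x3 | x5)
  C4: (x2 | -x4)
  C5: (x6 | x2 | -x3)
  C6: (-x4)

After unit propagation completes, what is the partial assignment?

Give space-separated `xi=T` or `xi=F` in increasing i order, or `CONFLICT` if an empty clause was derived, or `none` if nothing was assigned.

unit clause [-5] forces x5=F; simplify:
  drop 5 from [-2, 3, 5] -> [-2, 3]
  satisfied 2 clause(s); 4 remain; assigned so far: [5]
unit clause [-4] forces x4=F; simplify:
  satisfied 2 clause(s); 2 remain; assigned so far: [4, 5]

Answer: x4=F x5=F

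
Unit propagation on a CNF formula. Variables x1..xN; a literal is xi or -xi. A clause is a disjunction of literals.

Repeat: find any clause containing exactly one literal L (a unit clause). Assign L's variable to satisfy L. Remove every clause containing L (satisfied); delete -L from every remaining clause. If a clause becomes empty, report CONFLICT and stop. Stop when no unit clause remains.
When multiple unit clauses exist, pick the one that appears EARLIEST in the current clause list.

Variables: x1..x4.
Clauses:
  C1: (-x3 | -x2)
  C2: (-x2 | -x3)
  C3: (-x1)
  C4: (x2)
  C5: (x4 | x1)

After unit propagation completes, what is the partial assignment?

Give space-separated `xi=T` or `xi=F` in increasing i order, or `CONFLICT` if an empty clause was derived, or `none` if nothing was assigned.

Answer: x1=F x2=T x3=F x4=T

Derivation:
unit clause [-1] forces x1=F; simplify:
  drop 1 from [4, 1] -> [4]
  satisfied 1 clause(s); 4 remain; assigned so far: [1]
unit clause [2] forces x2=T; simplify:
  drop -2 from [-3, -2] -> [-3]
  drop -2 from [-2, -3] -> [-3]
  satisfied 1 clause(s); 3 remain; assigned so far: [1, 2]
unit clause [-3] forces x3=F; simplify:
  satisfied 2 clause(s); 1 remain; assigned so far: [1, 2, 3]
unit clause [4] forces x4=T; simplify:
  satisfied 1 clause(s); 0 remain; assigned so far: [1, 2, 3, 4]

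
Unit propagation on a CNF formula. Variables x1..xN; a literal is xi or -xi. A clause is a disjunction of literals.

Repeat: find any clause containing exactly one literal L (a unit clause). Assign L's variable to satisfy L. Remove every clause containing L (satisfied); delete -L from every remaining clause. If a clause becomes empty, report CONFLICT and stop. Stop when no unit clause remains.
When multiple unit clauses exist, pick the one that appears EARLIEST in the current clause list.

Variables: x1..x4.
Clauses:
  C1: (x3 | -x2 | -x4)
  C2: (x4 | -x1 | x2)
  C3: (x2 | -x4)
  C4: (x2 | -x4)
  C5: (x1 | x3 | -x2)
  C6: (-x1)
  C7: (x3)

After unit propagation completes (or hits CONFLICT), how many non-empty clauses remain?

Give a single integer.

Answer: 2

Derivation:
unit clause [-1] forces x1=F; simplify:
  drop 1 from [1, 3, -2] -> [3, -2]
  satisfied 2 clause(s); 5 remain; assigned so far: [1]
unit clause [3] forces x3=T; simplify:
  satisfied 3 clause(s); 2 remain; assigned so far: [1, 3]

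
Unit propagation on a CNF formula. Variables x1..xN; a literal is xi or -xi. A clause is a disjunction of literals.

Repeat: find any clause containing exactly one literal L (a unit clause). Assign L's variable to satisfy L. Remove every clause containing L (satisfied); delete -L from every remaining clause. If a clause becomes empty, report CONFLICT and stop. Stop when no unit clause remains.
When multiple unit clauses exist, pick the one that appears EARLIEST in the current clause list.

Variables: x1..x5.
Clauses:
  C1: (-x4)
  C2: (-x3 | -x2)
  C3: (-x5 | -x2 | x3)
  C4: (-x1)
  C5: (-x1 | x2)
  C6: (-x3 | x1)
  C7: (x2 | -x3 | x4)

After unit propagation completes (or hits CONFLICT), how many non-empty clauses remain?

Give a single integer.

Answer: 1

Derivation:
unit clause [-4] forces x4=F; simplify:
  drop 4 from [2, -3, 4] -> [2, -3]
  satisfied 1 clause(s); 6 remain; assigned so far: [4]
unit clause [-1] forces x1=F; simplify:
  drop 1 from [-3, 1] -> [-3]
  satisfied 2 clause(s); 4 remain; assigned so far: [1, 4]
unit clause [-3] forces x3=F; simplify:
  drop 3 from [-5, -2, 3] -> [-5, -2]
  satisfied 3 clause(s); 1 remain; assigned so far: [1, 3, 4]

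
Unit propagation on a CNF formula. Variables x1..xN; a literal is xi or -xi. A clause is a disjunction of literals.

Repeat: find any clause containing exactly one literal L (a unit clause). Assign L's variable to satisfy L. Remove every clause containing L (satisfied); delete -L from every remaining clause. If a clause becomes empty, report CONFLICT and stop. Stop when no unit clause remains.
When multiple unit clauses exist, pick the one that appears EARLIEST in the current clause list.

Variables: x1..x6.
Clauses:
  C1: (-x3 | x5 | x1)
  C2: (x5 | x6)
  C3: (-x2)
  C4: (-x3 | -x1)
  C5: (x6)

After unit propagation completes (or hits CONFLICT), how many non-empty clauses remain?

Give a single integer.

Answer: 2

Derivation:
unit clause [-2] forces x2=F; simplify:
  satisfied 1 clause(s); 4 remain; assigned so far: [2]
unit clause [6] forces x6=T; simplify:
  satisfied 2 clause(s); 2 remain; assigned so far: [2, 6]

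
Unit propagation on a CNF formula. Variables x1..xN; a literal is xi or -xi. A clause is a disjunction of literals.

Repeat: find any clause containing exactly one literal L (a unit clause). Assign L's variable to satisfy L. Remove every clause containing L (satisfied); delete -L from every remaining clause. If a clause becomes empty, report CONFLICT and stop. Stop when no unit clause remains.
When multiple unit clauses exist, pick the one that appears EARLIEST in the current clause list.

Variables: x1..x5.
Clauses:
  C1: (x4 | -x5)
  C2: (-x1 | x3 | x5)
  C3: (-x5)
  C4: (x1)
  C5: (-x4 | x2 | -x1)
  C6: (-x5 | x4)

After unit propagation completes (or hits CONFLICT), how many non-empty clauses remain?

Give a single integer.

Answer: 1

Derivation:
unit clause [-5] forces x5=F; simplify:
  drop 5 from [-1, 3, 5] -> [-1, 3]
  satisfied 3 clause(s); 3 remain; assigned so far: [5]
unit clause [1] forces x1=T; simplify:
  drop -1 from [-1, 3] -> [3]
  drop -1 from [-4, 2, -1] -> [-4, 2]
  satisfied 1 clause(s); 2 remain; assigned so far: [1, 5]
unit clause [3] forces x3=T; simplify:
  satisfied 1 clause(s); 1 remain; assigned so far: [1, 3, 5]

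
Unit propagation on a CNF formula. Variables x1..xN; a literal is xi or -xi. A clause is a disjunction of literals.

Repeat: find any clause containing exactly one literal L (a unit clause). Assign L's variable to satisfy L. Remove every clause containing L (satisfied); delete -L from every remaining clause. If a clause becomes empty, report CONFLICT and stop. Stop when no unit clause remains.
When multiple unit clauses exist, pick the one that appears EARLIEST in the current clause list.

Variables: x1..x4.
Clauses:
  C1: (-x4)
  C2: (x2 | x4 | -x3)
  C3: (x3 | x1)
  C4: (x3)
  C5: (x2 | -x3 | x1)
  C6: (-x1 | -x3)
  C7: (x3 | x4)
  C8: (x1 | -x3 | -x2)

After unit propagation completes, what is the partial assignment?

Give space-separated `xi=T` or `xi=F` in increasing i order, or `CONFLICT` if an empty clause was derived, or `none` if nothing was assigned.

Answer: CONFLICT

Derivation:
unit clause [-4] forces x4=F; simplify:
  drop 4 from [2, 4, -3] -> [2, -3]
  drop 4 from [3, 4] -> [3]
  satisfied 1 clause(s); 7 remain; assigned so far: [4]
unit clause [3] forces x3=T; simplify:
  drop -3 from [2, -3] -> [2]
  drop -3 from [2, -3, 1] -> [2, 1]
  drop -3 from [-1, -3] -> [-1]
  drop -3 from [1, -3, -2] -> [1, -2]
  satisfied 3 clause(s); 4 remain; assigned so far: [3, 4]
unit clause [2] forces x2=T; simplify:
  drop -2 from [1, -2] -> [1]
  satisfied 2 clause(s); 2 remain; assigned so far: [2, 3, 4]
unit clause [-1] forces x1=F; simplify:
  drop 1 from [1] -> [] (empty!)
  satisfied 1 clause(s); 1 remain; assigned so far: [1, 2, 3, 4]
CONFLICT (empty clause)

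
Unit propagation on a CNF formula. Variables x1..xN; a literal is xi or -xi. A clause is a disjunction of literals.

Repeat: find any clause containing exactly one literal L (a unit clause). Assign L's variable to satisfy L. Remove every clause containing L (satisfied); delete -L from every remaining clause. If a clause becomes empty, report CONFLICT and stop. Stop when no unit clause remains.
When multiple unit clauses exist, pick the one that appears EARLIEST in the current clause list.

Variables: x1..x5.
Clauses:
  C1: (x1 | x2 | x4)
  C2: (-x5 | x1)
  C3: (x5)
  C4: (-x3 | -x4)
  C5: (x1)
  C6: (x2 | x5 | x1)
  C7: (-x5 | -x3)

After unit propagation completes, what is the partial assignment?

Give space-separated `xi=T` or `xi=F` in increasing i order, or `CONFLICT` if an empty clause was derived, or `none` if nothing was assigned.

unit clause [5] forces x5=T; simplify:
  drop -5 from [-5, 1] -> [1]
  drop -5 from [-5, -3] -> [-3]
  satisfied 2 clause(s); 5 remain; assigned so far: [5]
unit clause [1] forces x1=T; simplify:
  satisfied 3 clause(s); 2 remain; assigned so far: [1, 5]
unit clause [-3] forces x3=F; simplify:
  satisfied 2 clause(s); 0 remain; assigned so far: [1, 3, 5]

Answer: x1=T x3=F x5=T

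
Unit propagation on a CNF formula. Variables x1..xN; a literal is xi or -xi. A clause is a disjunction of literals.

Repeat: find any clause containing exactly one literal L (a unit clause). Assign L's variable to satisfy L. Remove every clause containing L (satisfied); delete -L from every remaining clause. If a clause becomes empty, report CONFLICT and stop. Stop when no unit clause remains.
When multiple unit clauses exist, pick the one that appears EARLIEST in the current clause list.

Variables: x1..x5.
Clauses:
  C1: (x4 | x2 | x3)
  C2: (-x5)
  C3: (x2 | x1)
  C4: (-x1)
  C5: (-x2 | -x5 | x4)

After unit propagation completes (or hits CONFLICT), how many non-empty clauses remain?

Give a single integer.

unit clause [-5] forces x5=F; simplify:
  satisfied 2 clause(s); 3 remain; assigned so far: [5]
unit clause [-1] forces x1=F; simplify:
  drop 1 from [2, 1] -> [2]
  satisfied 1 clause(s); 2 remain; assigned so far: [1, 5]
unit clause [2] forces x2=T; simplify:
  satisfied 2 clause(s); 0 remain; assigned so far: [1, 2, 5]

Answer: 0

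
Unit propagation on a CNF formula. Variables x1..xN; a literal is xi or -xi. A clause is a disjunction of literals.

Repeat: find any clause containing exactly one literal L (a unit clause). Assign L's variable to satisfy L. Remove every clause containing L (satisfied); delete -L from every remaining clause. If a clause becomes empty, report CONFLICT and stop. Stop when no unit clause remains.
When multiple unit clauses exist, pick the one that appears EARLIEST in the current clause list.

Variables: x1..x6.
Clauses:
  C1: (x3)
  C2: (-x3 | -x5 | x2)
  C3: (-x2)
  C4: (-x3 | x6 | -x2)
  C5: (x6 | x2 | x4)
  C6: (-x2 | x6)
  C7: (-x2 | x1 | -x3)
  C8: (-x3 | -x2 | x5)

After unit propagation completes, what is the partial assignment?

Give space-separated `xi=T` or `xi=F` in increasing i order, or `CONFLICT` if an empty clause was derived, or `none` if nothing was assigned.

Answer: x2=F x3=T x5=F

Derivation:
unit clause [3] forces x3=T; simplify:
  drop -3 from [-3, -5, 2] -> [-5, 2]
  drop -3 from [-3, 6, -2] -> [6, -2]
  drop -3 from [-2, 1, -3] -> [-2, 1]
  drop -3 from [-3, -2, 5] -> [-2, 5]
  satisfied 1 clause(s); 7 remain; assigned so far: [3]
unit clause [-2] forces x2=F; simplify:
  drop 2 from [-5, 2] -> [-5]
  drop 2 from [6, 2, 4] -> [6, 4]
  satisfied 5 clause(s); 2 remain; assigned so far: [2, 3]
unit clause [-5] forces x5=F; simplify:
  satisfied 1 clause(s); 1 remain; assigned so far: [2, 3, 5]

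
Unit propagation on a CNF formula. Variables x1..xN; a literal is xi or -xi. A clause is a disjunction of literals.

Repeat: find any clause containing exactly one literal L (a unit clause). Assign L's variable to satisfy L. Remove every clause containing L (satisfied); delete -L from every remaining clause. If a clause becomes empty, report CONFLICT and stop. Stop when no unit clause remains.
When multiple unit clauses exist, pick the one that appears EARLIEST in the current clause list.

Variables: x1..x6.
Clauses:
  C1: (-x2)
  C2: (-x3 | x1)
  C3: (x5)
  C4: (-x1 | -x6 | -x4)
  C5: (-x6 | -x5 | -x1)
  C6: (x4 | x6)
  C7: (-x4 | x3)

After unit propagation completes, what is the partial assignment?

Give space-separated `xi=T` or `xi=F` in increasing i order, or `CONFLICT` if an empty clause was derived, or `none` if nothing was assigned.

Answer: x2=F x5=T

Derivation:
unit clause [-2] forces x2=F; simplify:
  satisfied 1 clause(s); 6 remain; assigned so far: [2]
unit clause [5] forces x5=T; simplify:
  drop -5 from [-6, -5, -1] -> [-6, -1]
  satisfied 1 clause(s); 5 remain; assigned so far: [2, 5]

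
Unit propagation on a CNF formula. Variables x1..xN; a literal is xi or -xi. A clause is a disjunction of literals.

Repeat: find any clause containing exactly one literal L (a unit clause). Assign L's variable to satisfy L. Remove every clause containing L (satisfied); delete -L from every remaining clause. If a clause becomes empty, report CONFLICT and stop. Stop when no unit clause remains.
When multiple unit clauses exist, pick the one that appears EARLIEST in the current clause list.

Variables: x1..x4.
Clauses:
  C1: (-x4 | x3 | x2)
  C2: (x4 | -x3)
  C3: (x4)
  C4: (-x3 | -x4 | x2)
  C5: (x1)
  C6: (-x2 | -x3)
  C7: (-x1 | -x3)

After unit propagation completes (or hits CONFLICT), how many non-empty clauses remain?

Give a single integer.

Answer: 0

Derivation:
unit clause [4] forces x4=T; simplify:
  drop -4 from [-4, 3, 2] -> [3, 2]
  drop -4 from [-3, -4, 2] -> [-3, 2]
  satisfied 2 clause(s); 5 remain; assigned so far: [4]
unit clause [1] forces x1=T; simplify:
  drop -1 from [-1, -3] -> [-3]
  satisfied 1 clause(s); 4 remain; assigned so far: [1, 4]
unit clause [-3] forces x3=F; simplify:
  drop 3 from [3, 2] -> [2]
  satisfied 3 clause(s); 1 remain; assigned so far: [1, 3, 4]
unit clause [2] forces x2=T; simplify:
  satisfied 1 clause(s); 0 remain; assigned so far: [1, 2, 3, 4]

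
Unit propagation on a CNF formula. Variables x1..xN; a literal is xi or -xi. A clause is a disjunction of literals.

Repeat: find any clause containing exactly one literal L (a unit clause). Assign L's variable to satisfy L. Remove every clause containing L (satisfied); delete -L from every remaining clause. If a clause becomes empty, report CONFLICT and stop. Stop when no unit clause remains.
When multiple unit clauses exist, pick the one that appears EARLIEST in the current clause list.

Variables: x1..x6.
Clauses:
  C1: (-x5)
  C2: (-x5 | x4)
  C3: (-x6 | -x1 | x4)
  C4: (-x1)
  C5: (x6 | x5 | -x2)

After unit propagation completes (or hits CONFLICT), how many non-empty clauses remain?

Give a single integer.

unit clause [-5] forces x5=F; simplify:
  drop 5 from [6, 5, -2] -> [6, -2]
  satisfied 2 clause(s); 3 remain; assigned so far: [5]
unit clause [-1] forces x1=F; simplify:
  satisfied 2 clause(s); 1 remain; assigned so far: [1, 5]

Answer: 1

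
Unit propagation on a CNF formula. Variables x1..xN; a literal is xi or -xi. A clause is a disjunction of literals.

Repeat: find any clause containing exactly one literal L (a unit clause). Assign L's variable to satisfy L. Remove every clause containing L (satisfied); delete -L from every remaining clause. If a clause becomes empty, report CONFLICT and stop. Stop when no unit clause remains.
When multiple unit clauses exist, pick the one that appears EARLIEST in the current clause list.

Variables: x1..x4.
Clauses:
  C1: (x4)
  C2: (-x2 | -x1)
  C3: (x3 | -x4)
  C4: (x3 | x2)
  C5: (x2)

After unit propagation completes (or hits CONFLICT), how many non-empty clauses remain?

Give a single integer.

unit clause [4] forces x4=T; simplify:
  drop -4 from [3, -4] -> [3]
  satisfied 1 clause(s); 4 remain; assigned so far: [4]
unit clause [3] forces x3=T; simplify:
  satisfied 2 clause(s); 2 remain; assigned so far: [3, 4]
unit clause [2] forces x2=T; simplify:
  drop -2 from [-2, -1] -> [-1]
  satisfied 1 clause(s); 1 remain; assigned so far: [2, 3, 4]
unit clause [-1] forces x1=F; simplify:
  satisfied 1 clause(s); 0 remain; assigned so far: [1, 2, 3, 4]

Answer: 0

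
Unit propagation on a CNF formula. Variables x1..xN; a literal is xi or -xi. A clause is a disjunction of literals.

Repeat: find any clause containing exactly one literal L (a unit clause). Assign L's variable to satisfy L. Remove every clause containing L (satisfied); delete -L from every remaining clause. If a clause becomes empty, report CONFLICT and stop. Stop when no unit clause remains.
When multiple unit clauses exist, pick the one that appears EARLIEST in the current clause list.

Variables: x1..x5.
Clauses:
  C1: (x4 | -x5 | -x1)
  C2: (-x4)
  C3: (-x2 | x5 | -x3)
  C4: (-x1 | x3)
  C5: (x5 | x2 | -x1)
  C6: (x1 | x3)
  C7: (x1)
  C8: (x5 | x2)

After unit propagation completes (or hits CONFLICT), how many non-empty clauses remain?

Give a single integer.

unit clause [-4] forces x4=F; simplify:
  drop 4 from [4, -5, -1] -> [-5, -1]
  satisfied 1 clause(s); 7 remain; assigned so far: [4]
unit clause [1] forces x1=T; simplify:
  drop -1 from [-5, -1] -> [-5]
  drop -1 from [-1, 3] -> [3]
  drop -1 from [5, 2, -1] -> [5, 2]
  satisfied 2 clause(s); 5 remain; assigned so far: [1, 4]
unit clause [-5] forces x5=F; simplify:
  drop 5 from [-2, 5, -3] -> [-2, -3]
  drop 5 from [5, 2] -> [2]
  drop 5 from [5, 2] -> [2]
  satisfied 1 clause(s); 4 remain; assigned so far: [1, 4, 5]
unit clause [3] forces x3=T; simplify:
  drop -3 from [-2, -3] -> [-2]
  satisfied 1 clause(s); 3 remain; assigned so far: [1, 3, 4, 5]
unit clause [-2] forces x2=F; simplify:
  drop 2 from [2] -> [] (empty!)
  drop 2 from [2] -> [] (empty!)
  satisfied 1 clause(s); 2 remain; assigned so far: [1, 2, 3, 4, 5]
CONFLICT (empty clause)

Answer: 0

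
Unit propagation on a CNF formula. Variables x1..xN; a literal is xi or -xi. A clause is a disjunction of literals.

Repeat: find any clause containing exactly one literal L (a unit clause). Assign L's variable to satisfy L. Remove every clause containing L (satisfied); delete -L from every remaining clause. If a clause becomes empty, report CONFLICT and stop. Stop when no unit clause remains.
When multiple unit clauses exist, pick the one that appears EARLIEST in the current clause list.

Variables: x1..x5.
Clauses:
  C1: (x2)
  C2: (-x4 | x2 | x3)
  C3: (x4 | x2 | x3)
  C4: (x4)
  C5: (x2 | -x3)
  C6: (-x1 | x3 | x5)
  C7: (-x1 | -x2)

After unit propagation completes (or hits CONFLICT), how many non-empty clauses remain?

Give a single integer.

Answer: 0

Derivation:
unit clause [2] forces x2=T; simplify:
  drop -2 from [-1, -2] -> [-1]
  satisfied 4 clause(s); 3 remain; assigned so far: [2]
unit clause [4] forces x4=T; simplify:
  satisfied 1 clause(s); 2 remain; assigned so far: [2, 4]
unit clause [-1] forces x1=F; simplify:
  satisfied 2 clause(s); 0 remain; assigned so far: [1, 2, 4]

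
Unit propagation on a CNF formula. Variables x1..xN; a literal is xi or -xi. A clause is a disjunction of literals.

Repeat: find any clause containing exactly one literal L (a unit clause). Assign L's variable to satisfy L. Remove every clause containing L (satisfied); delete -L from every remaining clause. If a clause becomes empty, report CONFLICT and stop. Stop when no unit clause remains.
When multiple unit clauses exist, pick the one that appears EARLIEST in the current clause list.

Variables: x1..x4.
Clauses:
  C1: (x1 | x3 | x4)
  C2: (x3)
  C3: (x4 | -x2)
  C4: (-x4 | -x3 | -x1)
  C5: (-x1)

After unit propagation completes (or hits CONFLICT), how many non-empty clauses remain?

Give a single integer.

Answer: 1

Derivation:
unit clause [3] forces x3=T; simplify:
  drop -3 from [-4, -3, -1] -> [-4, -1]
  satisfied 2 clause(s); 3 remain; assigned so far: [3]
unit clause [-1] forces x1=F; simplify:
  satisfied 2 clause(s); 1 remain; assigned so far: [1, 3]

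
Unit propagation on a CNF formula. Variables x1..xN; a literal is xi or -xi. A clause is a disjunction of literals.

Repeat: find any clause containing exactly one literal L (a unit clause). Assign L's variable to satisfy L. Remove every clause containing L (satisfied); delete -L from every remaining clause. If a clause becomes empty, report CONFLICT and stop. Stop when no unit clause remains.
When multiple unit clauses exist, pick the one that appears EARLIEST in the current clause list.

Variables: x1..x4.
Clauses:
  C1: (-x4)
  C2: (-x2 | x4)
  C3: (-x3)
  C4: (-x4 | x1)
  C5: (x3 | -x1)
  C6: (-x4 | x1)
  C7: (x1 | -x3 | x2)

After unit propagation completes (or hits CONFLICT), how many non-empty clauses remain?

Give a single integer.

Answer: 0

Derivation:
unit clause [-4] forces x4=F; simplify:
  drop 4 from [-2, 4] -> [-2]
  satisfied 3 clause(s); 4 remain; assigned so far: [4]
unit clause [-2] forces x2=F; simplify:
  drop 2 from [1, -3, 2] -> [1, -3]
  satisfied 1 clause(s); 3 remain; assigned so far: [2, 4]
unit clause [-3] forces x3=F; simplify:
  drop 3 from [3, -1] -> [-1]
  satisfied 2 clause(s); 1 remain; assigned so far: [2, 3, 4]
unit clause [-1] forces x1=F; simplify:
  satisfied 1 clause(s); 0 remain; assigned so far: [1, 2, 3, 4]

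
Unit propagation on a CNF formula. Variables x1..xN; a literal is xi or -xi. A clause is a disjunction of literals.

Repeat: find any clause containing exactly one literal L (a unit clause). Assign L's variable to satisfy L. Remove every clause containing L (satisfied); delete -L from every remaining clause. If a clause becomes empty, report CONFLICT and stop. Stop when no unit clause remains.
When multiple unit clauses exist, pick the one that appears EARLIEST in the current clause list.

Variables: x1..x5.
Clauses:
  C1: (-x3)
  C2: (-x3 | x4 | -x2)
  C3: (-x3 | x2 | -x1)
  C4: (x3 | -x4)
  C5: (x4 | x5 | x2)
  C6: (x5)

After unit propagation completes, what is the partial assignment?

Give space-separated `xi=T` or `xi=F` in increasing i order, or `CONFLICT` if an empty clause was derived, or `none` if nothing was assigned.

Answer: x3=F x4=F x5=T

Derivation:
unit clause [-3] forces x3=F; simplify:
  drop 3 from [3, -4] -> [-4]
  satisfied 3 clause(s); 3 remain; assigned so far: [3]
unit clause [-4] forces x4=F; simplify:
  drop 4 from [4, 5, 2] -> [5, 2]
  satisfied 1 clause(s); 2 remain; assigned so far: [3, 4]
unit clause [5] forces x5=T; simplify:
  satisfied 2 clause(s); 0 remain; assigned so far: [3, 4, 5]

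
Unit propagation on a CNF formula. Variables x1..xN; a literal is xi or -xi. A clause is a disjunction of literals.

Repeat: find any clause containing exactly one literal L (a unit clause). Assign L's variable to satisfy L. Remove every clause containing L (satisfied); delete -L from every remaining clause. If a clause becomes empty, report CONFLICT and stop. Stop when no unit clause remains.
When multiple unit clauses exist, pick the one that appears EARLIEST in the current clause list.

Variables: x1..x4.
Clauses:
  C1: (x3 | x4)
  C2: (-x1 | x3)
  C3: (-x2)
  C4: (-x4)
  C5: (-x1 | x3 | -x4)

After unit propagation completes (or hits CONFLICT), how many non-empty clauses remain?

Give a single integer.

Answer: 0

Derivation:
unit clause [-2] forces x2=F; simplify:
  satisfied 1 clause(s); 4 remain; assigned so far: [2]
unit clause [-4] forces x4=F; simplify:
  drop 4 from [3, 4] -> [3]
  satisfied 2 clause(s); 2 remain; assigned so far: [2, 4]
unit clause [3] forces x3=T; simplify:
  satisfied 2 clause(s); 0 remain; assigned so far: [2, 3, 4]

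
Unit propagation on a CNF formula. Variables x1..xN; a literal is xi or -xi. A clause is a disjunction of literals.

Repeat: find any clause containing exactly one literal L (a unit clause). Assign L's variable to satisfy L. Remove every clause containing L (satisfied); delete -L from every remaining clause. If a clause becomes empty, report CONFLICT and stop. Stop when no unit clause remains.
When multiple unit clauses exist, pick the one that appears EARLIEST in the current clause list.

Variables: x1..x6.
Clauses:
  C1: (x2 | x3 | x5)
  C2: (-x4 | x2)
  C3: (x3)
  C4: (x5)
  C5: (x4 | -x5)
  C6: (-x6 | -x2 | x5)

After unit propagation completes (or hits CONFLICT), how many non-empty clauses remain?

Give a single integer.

unit clause [3] forces x3=T; simplify:
  satisfied 2 clause(s); 4 remain; assigned so far: [3]
unit clause [5] forces x5=T; simplify:
  drop -5 from [4, -5] -> [4]
  satisfied 2 clause(s); 2 remain; assigned so far: [3, 5]
unit clause [4] forces x4=T; simplify:
  drop -4 from [-4, 2] -> [2]
  satisfied 1 clause(s); 1 remain; assigned so far: [3, 4, 5]
unit clause [2] forces x2=T; simplify:
  satisfied 1 clause(s); 0 remain; assigned so far: [2, 3, 4, 5]

Answer: 0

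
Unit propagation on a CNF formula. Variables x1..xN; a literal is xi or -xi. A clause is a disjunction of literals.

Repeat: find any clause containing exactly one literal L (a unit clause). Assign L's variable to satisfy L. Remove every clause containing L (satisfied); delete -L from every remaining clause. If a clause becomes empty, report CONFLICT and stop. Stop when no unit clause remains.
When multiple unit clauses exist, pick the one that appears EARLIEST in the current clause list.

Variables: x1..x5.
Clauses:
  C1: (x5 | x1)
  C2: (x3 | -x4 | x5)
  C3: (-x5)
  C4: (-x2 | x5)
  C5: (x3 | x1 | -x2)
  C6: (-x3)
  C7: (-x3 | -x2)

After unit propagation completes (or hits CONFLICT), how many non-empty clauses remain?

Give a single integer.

unit clause [-5] forces x5=F; simplify:
  drop 5 from [5, 1] -> [1]
  drop 5 from [3, -4, 5] -> [3, -4]
  drop 5 from [-2, 5] -> [-2]
  satisfied 1 clause(s); 6 remain; assigned so far: [5]
unit clause [1] forces x1=T; simplify:
  satisfied 2 clause(s); 4 remain; assigned so far: [1, 5]
unit clause [-2] forces x2=F; simplify:
  satisfied 2 clause(s); 2 remain; assigned so far: [1, 2, 5]
unit clause [-3] forces x3=F; simplify:
  drop 3 from [3, -4] -> [-4]
  satisfied 1 clause(s); 1 remain; assigned so far: [1, 2, 3, 5]
unit clause [-4] forces x4=F; simplify:
  satisfied 1 clause(s); 0 remain; assigned so far: [1, 2, 3, 4, 5]

Answer: 0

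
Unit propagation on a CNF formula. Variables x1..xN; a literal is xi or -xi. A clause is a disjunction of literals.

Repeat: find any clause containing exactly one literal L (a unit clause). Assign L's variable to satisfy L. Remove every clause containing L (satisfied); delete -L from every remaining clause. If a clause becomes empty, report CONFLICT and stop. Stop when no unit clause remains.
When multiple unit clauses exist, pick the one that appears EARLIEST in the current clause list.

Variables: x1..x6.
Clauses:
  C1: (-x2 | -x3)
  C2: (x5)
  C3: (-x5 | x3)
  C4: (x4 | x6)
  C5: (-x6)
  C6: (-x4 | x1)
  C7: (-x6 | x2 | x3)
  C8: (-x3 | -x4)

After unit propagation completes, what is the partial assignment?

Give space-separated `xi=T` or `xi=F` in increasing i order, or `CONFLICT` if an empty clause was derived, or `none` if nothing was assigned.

unit clause [5] forces x5=T; simplify:
  drop -5 from [-5, 3] -> [3]
  satisfied 1 clause(s); 7 remain; assigned so far: [5]
unit clause [3] forces x3=T; simplify:
  drop -3 from [-2, -3] -> [-2]
  drop -3 from [-3, -4] -> [-4]
  satisfied 2 clause(s); 5 remain; assigned so far: [3, 5]
unit clause [-2] forces x2=F; simplify:
  satisfied 1 clause(s); 4 remain; assigned so far: [2, 3, 5]
unit clause [-6] forces x6=F; simplify:
  drop 6 from [4, 6] -> [4]
  satisfied 1 clause(s); 3 remain; assigned so far: [2, 3, 5, 6]
unit clause [4] forces x4=T; simplify:
  drop -4 from [-4, 1] -> [1]
  drop -4 from [-4] -> [] (empty!)
  satisfied 1 clause(s); 2 remain; assigned so far: [2, 3, 4, 5, 6]
CONFLICT (empty clause)

Answer: CONFLICT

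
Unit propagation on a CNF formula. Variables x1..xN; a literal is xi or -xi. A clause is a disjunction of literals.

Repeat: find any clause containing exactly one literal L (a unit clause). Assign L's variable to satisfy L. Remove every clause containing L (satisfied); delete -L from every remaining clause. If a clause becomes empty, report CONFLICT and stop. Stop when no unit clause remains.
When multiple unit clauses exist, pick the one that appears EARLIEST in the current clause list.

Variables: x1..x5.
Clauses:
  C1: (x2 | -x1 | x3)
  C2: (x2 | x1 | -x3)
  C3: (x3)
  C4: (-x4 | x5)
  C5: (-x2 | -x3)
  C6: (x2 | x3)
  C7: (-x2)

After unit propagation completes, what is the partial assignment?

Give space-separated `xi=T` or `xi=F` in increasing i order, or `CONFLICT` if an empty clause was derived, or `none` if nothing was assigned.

Answer: x1=T x2=F x3=T

Derivation:
unit clause [3] forces x3=T; simplify:
  drop -3 from [2, 1, -3] -> [2, 1]
  drop -3 from [-2, -3] -> [-2]
  satisfied 3 clause(s); 4 remain; assigned so far: [3]
unit clause [-2] forces x2=F; simplify:
  drop 2 from [2, 1] -> [1]
  satisfied 2 clause(s); 2 remain; assigned so far: [2, 3]
unit clause [1] forces x1=T; simplify:
  satisfied 1 clause(s); 1 remain; assigned so far: [1, 2, 3]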